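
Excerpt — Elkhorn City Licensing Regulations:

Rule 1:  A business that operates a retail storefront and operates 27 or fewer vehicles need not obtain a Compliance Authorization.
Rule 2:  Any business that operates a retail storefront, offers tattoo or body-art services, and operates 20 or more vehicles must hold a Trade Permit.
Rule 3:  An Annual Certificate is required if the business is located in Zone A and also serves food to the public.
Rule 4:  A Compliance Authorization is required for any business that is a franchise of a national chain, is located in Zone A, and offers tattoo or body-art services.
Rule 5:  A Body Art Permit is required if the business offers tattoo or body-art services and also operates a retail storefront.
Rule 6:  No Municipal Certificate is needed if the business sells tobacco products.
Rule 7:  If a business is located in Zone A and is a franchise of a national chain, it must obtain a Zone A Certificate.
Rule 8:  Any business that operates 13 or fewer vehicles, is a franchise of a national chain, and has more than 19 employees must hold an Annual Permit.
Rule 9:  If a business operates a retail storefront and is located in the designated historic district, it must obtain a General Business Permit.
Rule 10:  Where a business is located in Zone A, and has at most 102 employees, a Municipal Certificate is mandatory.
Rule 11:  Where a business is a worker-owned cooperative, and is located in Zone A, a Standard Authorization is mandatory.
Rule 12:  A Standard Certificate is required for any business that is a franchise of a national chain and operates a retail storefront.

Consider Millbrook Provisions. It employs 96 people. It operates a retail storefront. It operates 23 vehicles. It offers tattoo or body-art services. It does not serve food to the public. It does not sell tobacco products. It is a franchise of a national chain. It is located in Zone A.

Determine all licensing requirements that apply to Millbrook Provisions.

Body Art Permit, Municipal Certificate, Standard Certificate, Trade Permit, Zone A Certificate

Rule 1: operates a retail storefront; vehicles 23 ≤ 27 → exempt from Compliance Authorization.
Rule 2: operates a retail storefront; offers tattoo or body-art services; vehicles 23 ≥ 20 → Trade Permit required.
Rule 3: is located in Zone A; does not serve food to the public → Annual Certificate not required.
Rule 4: is a franchise of a national chain; is located in Zone A; offers tattoo or body-art services → Compliance Authorization required.
Rule 5: offers tattoo or body-art services; operates a retail storefront → Body Art Permit required.
Rule 6: does not sell tobacco products → Municipal Certificate exemption does not apply.
Rule 7: is located in Zone A; is a franchise of a national chain → Zone A Certificate required.
Rule 8: vehicles 23 > 13; is a franchise of a national chain; employees 96 > 19 → Annual Permit not required.
Rule 9: operates a retail storefront; is located in Zone A (not: is located in the designated historic district) → General Business Permit not required.
Rule 10: is located in Zone A; employees 96 ≤ 102 → Municipal Certificate required.
Rule 11: is a franchise of a national chain (not: is a worker-owned cooperative); is located in Zone A → Standard Authorization not required.
Rule 12: is a franchise of a national chain; operates a retail storefront → Standard Certificate required.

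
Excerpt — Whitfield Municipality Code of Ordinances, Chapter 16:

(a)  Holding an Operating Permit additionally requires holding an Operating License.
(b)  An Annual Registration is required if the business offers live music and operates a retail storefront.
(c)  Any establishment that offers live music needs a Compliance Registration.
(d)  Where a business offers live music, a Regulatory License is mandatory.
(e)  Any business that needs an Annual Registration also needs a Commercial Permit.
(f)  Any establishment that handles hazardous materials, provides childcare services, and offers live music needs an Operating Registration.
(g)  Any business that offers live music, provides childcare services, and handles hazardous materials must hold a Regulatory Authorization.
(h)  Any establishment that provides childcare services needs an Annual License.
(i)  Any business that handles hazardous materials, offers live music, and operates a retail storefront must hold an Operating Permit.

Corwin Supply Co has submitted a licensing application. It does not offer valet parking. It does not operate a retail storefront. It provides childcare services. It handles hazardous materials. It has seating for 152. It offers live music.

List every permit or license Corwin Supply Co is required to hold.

(a) Operating Permit is not required → no effect.
(b) offers live music; does not operate a retail storefront → Annual Registration not required.
(c) offers live music → Compliance Registration required.
(d) offers live music → Regulatory License required.
(e) Annual Registration is not required → no effect.
(f) handles hazardous materials; provides childcare services; offers live music → Operating Registration required.
(g) offers live music; provides childcare services; handles hazardous materials → Regulatory Authorization required.
(h) provides childcare services → Annual License required.
(i) handles hazardous materials; offers live music; does not operate a retail storefront → Operating Permit not required.

Annual License, Compliance Registration, Operating Registration, Regulatory Authorization, Regulatory License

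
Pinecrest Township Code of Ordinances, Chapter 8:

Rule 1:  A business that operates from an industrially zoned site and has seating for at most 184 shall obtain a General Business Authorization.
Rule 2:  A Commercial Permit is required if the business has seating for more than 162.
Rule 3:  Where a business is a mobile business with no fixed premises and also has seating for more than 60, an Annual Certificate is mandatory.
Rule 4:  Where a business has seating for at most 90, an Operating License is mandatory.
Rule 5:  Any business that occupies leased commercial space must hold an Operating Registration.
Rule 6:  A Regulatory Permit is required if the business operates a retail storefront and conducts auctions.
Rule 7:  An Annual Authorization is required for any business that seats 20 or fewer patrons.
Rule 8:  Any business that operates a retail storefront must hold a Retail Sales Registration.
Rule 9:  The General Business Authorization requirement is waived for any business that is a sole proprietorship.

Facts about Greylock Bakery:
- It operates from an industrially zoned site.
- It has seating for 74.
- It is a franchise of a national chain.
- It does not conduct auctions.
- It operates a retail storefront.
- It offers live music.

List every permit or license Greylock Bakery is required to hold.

General Business Authorization, Operating License, Retail Sales Registration

Rule 1: operates from an industrially zoned site; seating 74 ≤ 184 → General Business Authorization required.
Rule 2: seating 74 ≤ 162 → Commercial Permit not required.
Rule 3: operates from an industrially zoned site (not: is a mobile business with no fixed premises); seating 74 > 60 → Annual Certificate not required.
Rule 4: seating 74 ≤ 90 → Operating License required.
Rule 5: operates from an industrially zoned site (not: occupies leased commercial space) → Operating Registration not required.
Rule 6: operates a retail storefront; does not conduct auctions → Regulatory Permit not required.
Rule 7: seating 74 > 20 → Annual Authorization not required.
Rule 8: operates a retail storefront → Retail Sales Registration required.
Rule 9: is a franchise of a national chain (not: is a sole proprietorship) → General Business Authorization exemption does not apply.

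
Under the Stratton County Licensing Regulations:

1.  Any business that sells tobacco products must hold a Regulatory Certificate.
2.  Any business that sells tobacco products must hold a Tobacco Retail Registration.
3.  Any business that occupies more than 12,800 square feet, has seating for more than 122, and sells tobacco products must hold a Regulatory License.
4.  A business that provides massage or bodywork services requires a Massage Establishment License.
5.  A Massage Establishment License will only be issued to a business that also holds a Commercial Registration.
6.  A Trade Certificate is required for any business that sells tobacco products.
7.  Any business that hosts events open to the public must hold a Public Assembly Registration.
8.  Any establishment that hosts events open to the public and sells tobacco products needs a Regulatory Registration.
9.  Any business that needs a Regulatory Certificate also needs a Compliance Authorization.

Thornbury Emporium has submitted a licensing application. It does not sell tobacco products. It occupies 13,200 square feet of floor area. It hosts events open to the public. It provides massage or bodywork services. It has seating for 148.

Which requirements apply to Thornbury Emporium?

1. does not sell tobacco products → Regulatory Certificate not required.
2. does not sell tobacco products → Tobacco Retail Registration not required.
3. floor area 13,200 square feet > 12,800 square feet; seating 148 > 122; does not sell tobacco products → Regulatory License not required.
4. provides massage or bodywork services → Massage Establishment License required.
5. Massage Establishment License is required → Commercial Registration also required.
6. does not sell tobacco products → Trade Certificate not required.
7. hosts events open to the public → Public Assembly Registration required.
8. hosts events open to the public; does not sell tobacco products → Regulatory Registration not required.
9. Regulatory Certificate is not required → no effect.

Commercial Registration, Massage Establishment License, Public Assembly Registration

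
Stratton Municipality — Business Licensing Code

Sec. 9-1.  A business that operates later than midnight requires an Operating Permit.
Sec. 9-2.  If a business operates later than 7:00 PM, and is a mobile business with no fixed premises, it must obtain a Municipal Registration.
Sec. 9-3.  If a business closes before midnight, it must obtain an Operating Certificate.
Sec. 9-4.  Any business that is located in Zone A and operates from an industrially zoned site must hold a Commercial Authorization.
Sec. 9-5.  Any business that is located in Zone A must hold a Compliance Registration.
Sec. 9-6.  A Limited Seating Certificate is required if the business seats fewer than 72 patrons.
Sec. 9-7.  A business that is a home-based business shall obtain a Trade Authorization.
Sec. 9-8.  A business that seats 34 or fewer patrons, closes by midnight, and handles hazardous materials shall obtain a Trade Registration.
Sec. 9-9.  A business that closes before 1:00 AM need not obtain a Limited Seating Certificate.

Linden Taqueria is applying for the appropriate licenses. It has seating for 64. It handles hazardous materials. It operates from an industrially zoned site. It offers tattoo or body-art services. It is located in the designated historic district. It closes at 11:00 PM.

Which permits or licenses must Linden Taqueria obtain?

Operating Certificate

Sec. 9-1. closes 11:00 PM, at/before midnight → Operating Permit not required.
Sec. 9-2. closes 11:00 PM, after 7:00 PM; operates from an industrially zoned site (not: is a mobile business with no fixed premises) → Municipal Registration not required.
Sec. 9-3. closes 11:00 PM, at/before midnight → Operating Certificate required.
Sec. 9-4. is located in the designated historic district (not: is located in Zone A); operates from an industrially zoned site → Commercial Authorization not required.
Sec. 9-5. is located in the designated historic district (not: is located in Zone A) → Compliance Registration not required.
Sec. 9-6. seating 64 < 72 → Limited Seating Certificate required.
Sec. 9-7. operates from an industrially zoned site (not: is a home-based business) → Trade Authorization not required.
Sec. 9-8. seating 64 > 34; closes 11:00 PM, at/before midnight; handles hazardous materials → Trade Registration not required.
Sec. 9-9. closes 11:00 PM, at/before 1:00 AM → exempt from Limited Seating Certificate.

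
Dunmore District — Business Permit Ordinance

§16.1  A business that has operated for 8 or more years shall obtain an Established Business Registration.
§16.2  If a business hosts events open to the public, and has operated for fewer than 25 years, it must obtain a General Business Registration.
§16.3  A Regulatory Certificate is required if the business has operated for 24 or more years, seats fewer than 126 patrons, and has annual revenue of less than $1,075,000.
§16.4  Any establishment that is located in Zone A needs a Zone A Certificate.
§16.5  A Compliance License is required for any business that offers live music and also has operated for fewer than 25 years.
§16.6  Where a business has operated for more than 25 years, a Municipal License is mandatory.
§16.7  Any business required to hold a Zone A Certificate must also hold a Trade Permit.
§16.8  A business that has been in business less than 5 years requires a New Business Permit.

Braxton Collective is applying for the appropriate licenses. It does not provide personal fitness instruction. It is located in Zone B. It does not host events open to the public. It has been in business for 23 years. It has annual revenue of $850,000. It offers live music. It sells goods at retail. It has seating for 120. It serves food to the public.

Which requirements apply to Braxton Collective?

§16.1 years in business 23 ≥ 8 → Established Business Registration required.
§16.2 does not host events open to the public; years in business 23 < 25 → General Business Registration not required.
§16.3 years in business 23 < 24; seating 120 < 126; revenue $850,000 < $1,075,000 → Regulatory Certificate not required.
§16.4 is located in Zone B (not: is located in Zone A) → Zone A Certificate not required.
§16.5 offers live music; years in business 23 < 25 → Compliance License required.
§16.6 years in business 23 ≤ 25 → Municipal License not required.
§16.7 Zone A Certificate is not required → no effect.
§16.8 years in business 23 ≥ 5 → New Business Permit not required.

Compliance License, Established Business Registration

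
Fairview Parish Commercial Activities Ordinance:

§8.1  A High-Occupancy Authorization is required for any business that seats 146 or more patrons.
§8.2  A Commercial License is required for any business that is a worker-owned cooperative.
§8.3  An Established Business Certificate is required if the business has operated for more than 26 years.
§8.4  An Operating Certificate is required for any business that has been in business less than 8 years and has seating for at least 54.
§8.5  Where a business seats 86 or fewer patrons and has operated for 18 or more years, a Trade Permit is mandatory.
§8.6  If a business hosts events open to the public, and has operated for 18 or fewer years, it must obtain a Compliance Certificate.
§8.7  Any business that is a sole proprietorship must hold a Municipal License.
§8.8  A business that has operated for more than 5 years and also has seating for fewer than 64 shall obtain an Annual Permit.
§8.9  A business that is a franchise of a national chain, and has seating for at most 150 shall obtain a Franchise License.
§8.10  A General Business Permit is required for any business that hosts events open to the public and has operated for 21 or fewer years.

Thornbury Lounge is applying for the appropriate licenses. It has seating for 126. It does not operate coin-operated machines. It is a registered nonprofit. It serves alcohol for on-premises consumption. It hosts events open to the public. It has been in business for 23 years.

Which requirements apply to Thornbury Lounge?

None

§8.1 seating 126 < 146 → High-Occupancy Authorization not required.
§8.2 is a registered nonprofit (not: is a worker-owned cooperative) → Commercial License not required.
§8.3 years in business 23 ≤ 26 → Established Business Certificate not required.
§8.4 years in business 23 ≥ 8; seating 126 ≥ 54 → Operating Certificate not required.
§8.5 seating 126 > 86; years in business 23 ≥ 18 → Trade Permit not required.
§8.6 hosts events open to the public; years in business 23 > 18 → Compliance Certificate not required.
§8.7 is a registered nonprofit (not: is a sole proprietorship) → Municipal License not required.
§8.8 years in business 23 > 5; seating 126 ≥ 64 → Annual Permit not required.
§8.9 is a registered nonprofit (not: is a franchise of a national chain); seating 126 ≤ 150 → Franchise License not required.
§8.10 hosts events open to the public; years in business 23 > 21 → General Business Permit not required.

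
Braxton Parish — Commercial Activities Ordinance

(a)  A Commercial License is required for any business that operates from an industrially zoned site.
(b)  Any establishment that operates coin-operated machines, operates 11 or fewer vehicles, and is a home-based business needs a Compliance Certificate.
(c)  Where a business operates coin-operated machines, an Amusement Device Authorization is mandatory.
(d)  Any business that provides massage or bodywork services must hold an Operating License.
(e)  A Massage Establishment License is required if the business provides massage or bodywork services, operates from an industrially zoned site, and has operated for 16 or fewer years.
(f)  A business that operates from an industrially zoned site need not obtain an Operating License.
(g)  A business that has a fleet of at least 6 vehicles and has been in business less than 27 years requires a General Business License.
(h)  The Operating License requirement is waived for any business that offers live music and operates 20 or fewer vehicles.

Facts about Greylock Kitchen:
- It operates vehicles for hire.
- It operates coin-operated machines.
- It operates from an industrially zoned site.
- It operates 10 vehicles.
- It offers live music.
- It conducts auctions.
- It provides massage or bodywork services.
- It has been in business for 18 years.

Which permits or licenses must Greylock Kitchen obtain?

(a) operates from an industrially zoned site → Commercial License required.
(b) operates coin-operated machines; vehicles 10 ≤ 11; operates from an industrially zoned site (not: is a home-based business) → Compliance Certificate not required.
(c) operates coin-operated machines → Amusement Device Authorization required.
(d) provides massage or bodywork services → Operating License required.
(e) provides massage or bodywork services; operates from an industrially zoned site; years in business 18 > 16 → Massage Establishment License not required.
(f) operates from an industrially zoned site → exempt from Operating License.
(g) vehicles 10 ≥ 6; years in business 18 < 27 → General Business License required.
(h) offers live music; vehicles 10 ≤ 20 → exempt from Operating License.

Amusement Device Authorization, Commercial License, General Business License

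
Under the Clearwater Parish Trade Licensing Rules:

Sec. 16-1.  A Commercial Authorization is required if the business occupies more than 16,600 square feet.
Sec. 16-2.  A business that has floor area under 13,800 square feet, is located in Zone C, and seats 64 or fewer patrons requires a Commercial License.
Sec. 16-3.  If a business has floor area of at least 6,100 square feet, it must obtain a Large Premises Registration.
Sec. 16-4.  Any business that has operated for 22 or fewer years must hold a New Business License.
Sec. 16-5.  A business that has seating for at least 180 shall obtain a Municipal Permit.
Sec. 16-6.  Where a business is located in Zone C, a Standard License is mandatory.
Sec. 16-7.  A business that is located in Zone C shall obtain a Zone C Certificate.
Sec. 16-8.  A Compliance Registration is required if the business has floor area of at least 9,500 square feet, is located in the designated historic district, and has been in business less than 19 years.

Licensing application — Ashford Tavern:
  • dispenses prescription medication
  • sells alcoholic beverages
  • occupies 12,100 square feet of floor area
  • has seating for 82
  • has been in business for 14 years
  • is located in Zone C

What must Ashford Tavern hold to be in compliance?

Sec. 16-1. floor area 12,100 square feet ≤ 16,600 square feet → Commercial Authorization not required.
Sec. 16-2. floor area 12,100 square feet < 13,800 square feet; is located in Zone C; seating 82 > 64 → Commercial License not required.
Sec. 16-3. floor area 12,100 square feet ≥ 6,100 square feet → Large Premises Registration required.
Sec. 16-4. years in business 14 ≤ 22 → New Business License required.
Sec. 16-5. seating 82 < 180 → Municipal Permit not required.
Sec. 16-6. is located in Zone C → Standard License required.
Sec. 16-7. is located in Zone C → Zone C Certificate required.
Sec. 16-8. floor area 12,100 square feet ≥ 9,500 square feet; is located in Zone C (not: is located in the designated historic district); years in business 14 < 19 → Compliance Registration not required.

Large Premises Registration, New Business License, Standard License, Zone C Certificate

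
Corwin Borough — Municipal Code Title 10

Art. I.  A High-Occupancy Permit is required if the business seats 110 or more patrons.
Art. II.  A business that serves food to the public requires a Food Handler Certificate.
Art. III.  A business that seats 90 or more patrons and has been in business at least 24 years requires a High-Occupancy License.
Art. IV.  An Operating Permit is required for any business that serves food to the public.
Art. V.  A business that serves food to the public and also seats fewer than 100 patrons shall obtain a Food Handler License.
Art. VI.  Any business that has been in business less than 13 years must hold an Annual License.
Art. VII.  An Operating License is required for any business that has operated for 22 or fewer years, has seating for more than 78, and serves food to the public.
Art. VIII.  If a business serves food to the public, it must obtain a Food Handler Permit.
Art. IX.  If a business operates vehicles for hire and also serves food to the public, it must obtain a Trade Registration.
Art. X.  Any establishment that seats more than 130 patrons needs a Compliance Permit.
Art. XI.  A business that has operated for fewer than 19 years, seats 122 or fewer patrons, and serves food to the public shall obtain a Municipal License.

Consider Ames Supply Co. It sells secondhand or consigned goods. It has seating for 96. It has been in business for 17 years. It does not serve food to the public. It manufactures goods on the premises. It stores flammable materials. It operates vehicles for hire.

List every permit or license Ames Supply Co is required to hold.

Art. I. seating 96 < 110 → High-Occupancy Permit not required.
Art. II. does not serve food to the public → Food Handler Certificate not required.
Art. III. seating 96 ≥ 90; years in business 17 < 24 → High-Occupancy License not required.
Art. IV. does not serve food to the public → Operating Permit not required.
Art. V. does not serve food to the public; seating 96 < 100 → Food Handler License not required.
Art. VI. years in business 17 ≥ 13 → Annual License not required.
Art. VII. years in business 17 ≤ 22; seating 96 > 78; does not serve food to the public → Operating License not required.
Art. VIII. does not serve food to the public → Food Handler Permit not required.
Art. IX. operates vehicles for hire; does not serve food to the public → Trade Registration not required.
Art. X. seating 96 ≤ 130 → Compliance Permit not required.
Art. XI. years in business 17 < 19; seating 96 ≤ 122; does not serve food to the public → Municipal License not required.

None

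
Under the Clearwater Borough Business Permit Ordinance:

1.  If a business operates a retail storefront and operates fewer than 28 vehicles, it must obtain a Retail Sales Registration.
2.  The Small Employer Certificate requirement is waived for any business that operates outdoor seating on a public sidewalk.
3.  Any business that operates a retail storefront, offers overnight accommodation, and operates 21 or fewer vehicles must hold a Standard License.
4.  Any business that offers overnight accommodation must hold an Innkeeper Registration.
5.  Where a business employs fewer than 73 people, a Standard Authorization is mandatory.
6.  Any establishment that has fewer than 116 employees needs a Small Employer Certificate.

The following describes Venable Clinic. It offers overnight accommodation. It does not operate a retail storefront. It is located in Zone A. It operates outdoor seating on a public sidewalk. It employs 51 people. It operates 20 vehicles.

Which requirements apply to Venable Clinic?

Innkeeper Registration, Standard Authorization

1. does not operate a retail storefront; vehicles 20 < 28 → Retail Sales Registration not required.
2. operates outdoor seating on a public sidewalk → exempt from Small Employer Certificate.
3. does not operate a retail storefront; offers overnight accommodation; vehicles 20 ≤ 21 → Standard License not required.
4. offers overnight accommodation → Innkeeper Registration required.
5. employees 51 < 73 → Standard Authorization required.
6. employees 51 < 116 → Small Employer Certificate required.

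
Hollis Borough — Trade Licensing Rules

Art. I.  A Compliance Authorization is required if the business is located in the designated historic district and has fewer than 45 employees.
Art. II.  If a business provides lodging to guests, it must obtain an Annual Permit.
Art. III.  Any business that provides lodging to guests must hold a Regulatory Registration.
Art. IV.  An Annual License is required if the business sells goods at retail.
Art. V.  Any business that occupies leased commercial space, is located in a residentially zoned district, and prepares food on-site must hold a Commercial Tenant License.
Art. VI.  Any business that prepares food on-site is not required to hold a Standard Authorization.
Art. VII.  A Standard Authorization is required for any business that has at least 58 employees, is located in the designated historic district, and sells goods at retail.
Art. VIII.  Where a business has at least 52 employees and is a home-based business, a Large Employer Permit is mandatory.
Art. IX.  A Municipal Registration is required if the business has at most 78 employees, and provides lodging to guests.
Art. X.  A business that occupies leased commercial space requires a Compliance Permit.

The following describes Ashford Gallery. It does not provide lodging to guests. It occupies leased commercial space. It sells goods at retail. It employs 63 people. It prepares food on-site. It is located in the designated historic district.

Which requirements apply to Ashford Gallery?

Annual License, Compliance Permit

Art. I. is located in the designated historic district; employees 63 ≥ 45 → Compliance Authorization not required.
Art. II. does not provide lodging to guests → Annual Permit not required.
Art. III. does not provide lodging to guests → Regulatory Registration not required.
Art. IV. sells goods at retail → Annual License required.
Art. V. occupies leased commercial space; is located in the designated historic district (not: is located in a residentially zoned district); prepares food on-site → Commercial Tenant License not required.
Art. VI. prepares food on-site → exempt from Standard Authorization.
Art. VII. employees 63 ≥ 58; is located in the designated historic district; sells goods at retail → Standard Authorization required.
Art. VIII. employees 63 ≥ 52; occupies leased commercial space (not: is a home-based business) → Large Employer Permit not required.
Art. IX. employees 63 ≤ 78; does not provide lodging to guests → Municipal Registration not required.
Art. X. occupies leased commercial space → Compliance Permit required.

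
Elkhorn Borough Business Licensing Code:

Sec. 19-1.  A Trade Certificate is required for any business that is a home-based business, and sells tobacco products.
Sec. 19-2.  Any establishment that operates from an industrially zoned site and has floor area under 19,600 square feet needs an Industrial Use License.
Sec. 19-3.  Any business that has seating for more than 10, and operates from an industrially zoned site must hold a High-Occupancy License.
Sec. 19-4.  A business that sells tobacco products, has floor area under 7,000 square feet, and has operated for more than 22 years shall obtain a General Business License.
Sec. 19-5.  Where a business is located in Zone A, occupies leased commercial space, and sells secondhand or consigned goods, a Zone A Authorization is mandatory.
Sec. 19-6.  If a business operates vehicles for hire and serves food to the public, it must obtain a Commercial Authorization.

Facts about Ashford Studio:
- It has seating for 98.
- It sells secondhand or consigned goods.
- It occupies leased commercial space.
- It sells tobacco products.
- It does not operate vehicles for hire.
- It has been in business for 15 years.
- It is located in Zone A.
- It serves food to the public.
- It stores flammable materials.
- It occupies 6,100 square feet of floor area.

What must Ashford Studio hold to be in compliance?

Sec. 19-1. occupies leased commercial space (not: is a home-based business); sells tobacco products → Trade Certificate not required.
Sec. 19-2. occupies leased commercial space (not: operates from an industrially zoned site); floor area 6,100 square feet < 19,600 square feet → Industrial Use License not required.
Sec. 19-3. seating 98 > 10; occupies leased commercial space (not: operates from an industrially zoned site) → High-Occupancy License not required.
Sec. 19-4. sells tobacco products; floor area 6,100 square feet < 7,000 square feet; years in business 15 ≤ 22 → General Business License not required.
Sec. 19-5. is located in Zone A; occupies leased commercial space; sells secondhand or consigned goods → Zone A Authorization required.
Sec. 19-6. does not operate vehicles for hire; serves food to the public → Commercial Authorization not required.

Zone A Authorization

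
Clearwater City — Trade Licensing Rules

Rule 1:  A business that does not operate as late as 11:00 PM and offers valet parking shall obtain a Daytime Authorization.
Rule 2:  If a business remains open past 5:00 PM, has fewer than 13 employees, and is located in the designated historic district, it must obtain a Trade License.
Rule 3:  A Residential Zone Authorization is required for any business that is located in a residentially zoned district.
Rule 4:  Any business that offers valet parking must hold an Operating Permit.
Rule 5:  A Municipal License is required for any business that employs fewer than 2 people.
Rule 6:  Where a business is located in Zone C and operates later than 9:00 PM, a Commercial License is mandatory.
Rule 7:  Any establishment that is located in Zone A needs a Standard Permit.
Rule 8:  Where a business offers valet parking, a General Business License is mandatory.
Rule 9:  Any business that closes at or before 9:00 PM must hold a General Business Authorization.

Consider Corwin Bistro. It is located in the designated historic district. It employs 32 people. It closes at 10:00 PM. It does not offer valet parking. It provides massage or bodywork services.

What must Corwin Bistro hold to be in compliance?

Rule 1: closes 10:00 PM, at/before 11:00 PM; does not offer valet parking → Daytime Authorization not required.
Rule 2: closes 10:00 PM, after 5:00 PM; employees 32 ≥ 13; is located in the designated historic district → Trade License not required.
Rule 3: is located in the designated historic district (not: is located in a residentially zoned district) → Residential Zone Authorization not required.
Rule 4: does not offer valet parking → Operating Permit not required.
Rule 5: employees 32 ≥ 2 → Municipal License not required.
Rule 6: is located in the designated historic district (not: is located in Zone C); closes 10:00 PM, after 9:00 PM → Commercial License not required.
Rule 7: is located in the designated historic district (not: is located in Zone A) → Standard Permit not required.
Rule 8: does not offer valet parking → General Business License not required.
Rule 9: closes 10:00 PM, after 9:00 PM → General Business Authorization not required.

None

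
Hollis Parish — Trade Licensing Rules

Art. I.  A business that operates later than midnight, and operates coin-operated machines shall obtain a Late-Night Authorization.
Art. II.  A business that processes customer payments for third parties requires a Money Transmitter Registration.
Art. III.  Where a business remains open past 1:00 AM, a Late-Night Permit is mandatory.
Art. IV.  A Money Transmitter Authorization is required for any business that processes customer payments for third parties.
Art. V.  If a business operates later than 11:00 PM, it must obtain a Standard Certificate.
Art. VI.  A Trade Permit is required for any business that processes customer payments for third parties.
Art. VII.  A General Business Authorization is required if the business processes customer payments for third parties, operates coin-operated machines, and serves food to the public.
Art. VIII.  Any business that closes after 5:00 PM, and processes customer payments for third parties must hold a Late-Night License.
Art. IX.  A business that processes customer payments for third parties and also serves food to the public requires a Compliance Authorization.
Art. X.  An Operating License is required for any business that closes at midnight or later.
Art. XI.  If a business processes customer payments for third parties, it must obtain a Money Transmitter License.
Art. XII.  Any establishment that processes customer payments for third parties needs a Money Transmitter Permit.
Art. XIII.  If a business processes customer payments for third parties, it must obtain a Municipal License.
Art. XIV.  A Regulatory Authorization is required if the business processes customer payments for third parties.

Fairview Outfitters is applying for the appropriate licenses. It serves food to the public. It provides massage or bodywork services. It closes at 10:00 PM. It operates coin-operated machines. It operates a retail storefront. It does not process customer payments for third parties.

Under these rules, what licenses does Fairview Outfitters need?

Art. I. closes 10:00 PM, at/before midnight; operates coin-operated machines → Late-Night Authorization not required.
Art. II. does not process customer payments for third parties → Money Transmitter Registration not required.
Art. III. closes 10:00 PM, at/before 1:00 AM → Late-Night Permit not required.
Art. IV. does not process customer payments for third parties → Money Transmitter Authorization not required.
Art. V. closes 10:00 PM, at/before 11:00 PM → Standard Certificate not required.
Art. VI. does not process customer payments for third parties → Trade Permit not required.
Art. VII. does not process customer payments for third parties; operates coin-operated machines; serves food to the public → General Business Authorization not required.
Art. VIII. closes 10:00 PM, after 5:00 PM; does not process customer payments for third parties → Late-Night License not required.
Art. IX. does not process customer payments for third parties; serves food to the public → Compliance Authorization not required.
Art. X. closes 10:00 PM, at/before midnight → Operating License not required.
Art. XI. does not process customer payments for third parties → Money Transmitter License not required.
Art. XII. does not process customer payments for third parties → Money Transmitter Permit not required.
Art. XIII. does not process customer payments for third parties → Municipal License not required.
Art. XIV. does not process customer payments for third parties → Regulatory Authorization not required.

None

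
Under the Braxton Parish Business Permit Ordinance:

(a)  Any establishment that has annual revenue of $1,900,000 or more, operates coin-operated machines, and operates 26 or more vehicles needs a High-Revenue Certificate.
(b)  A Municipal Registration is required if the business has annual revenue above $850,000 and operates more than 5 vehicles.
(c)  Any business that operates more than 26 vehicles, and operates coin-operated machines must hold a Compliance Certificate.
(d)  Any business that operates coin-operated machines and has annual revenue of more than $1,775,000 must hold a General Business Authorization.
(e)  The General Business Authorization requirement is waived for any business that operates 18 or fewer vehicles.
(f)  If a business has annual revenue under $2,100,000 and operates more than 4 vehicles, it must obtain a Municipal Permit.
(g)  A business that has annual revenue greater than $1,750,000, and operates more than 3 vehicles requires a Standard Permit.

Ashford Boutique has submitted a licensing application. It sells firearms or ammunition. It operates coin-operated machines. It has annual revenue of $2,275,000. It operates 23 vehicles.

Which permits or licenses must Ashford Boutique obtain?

(a) revenue $2,275,000 ≥ $1,900,000; operates coin-operated machines; vehicles 23 < 26 → High-Revenue Certificate not required.
(b) revenue $2,275,000 > $850,000; vehicles 23 > 5 → Municipal Registration required.
(c) vehicles 23 ≤ 26; operates coin-operated machines → Compliance Certificate not required.
(d) operates coin-operated machines; revenue $2,275,000 > $1,775,000 → General Business Authorization required.
(e) vehicles 23 > 18 → General Business Authorization exemption does not apply.
(f) revenue $2,275,000 ≥ $2,100,000; vehicles 23 > 4 → Municipal Permit not required.
(g) revenue $2,275,000 > $1,750,000; vehicles 23 > 3 → Standard Permit required.

General Business Authorization, Municipal Registration, Standard Permit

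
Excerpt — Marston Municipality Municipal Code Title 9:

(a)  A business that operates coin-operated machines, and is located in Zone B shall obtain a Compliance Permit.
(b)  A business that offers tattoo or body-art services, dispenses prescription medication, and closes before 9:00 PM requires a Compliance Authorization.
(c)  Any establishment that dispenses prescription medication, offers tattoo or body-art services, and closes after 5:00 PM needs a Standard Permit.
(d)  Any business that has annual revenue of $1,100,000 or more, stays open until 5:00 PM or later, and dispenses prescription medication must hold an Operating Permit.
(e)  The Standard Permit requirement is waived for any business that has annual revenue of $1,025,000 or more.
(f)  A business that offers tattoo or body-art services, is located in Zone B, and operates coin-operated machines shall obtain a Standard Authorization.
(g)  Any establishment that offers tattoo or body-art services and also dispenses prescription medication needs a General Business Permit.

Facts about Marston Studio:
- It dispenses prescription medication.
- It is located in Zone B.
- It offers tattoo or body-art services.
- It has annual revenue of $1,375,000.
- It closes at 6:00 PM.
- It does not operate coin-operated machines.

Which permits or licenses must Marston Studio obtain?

(a) does not operate coin-operated machines; is located in Zone B → Compliance Permit not required.
(b) offers tattoo or body-art services; dispenses prescription medication; closes 6:00 PM, at/before 9:00 PM → Compliance Authorization required.
(c) dispenses prescription medication; offers tattoo or body-art services; closes 6:00 PM, after 5:00 PM → Standard Permit required.
(d) revenue $1,375,000 ≥ $1,100,000; closes 6:00 PM, after 5:00 PM; dispenses prescription medication → Operating Permit required.
(e) revenue $1,375,000 ≥ $1,025,000 → exempt from Standard Permit.
(f) offers tattoo or body-art services; is located in Zone B; does not operate coin-operated machines → Standard Authorization not required.
(g) offers tattoo or body-art services; dispenses prescription medication → General Business Permit required.

Compliance Authorization, General Business Permit, Operating Permit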